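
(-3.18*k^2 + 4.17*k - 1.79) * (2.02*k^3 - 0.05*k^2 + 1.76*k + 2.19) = -6.4236*k^5 + 8.5824*k^4 - 9.4211*k^3 + 0.4645*k^2 + 5.9819*k - 3.9201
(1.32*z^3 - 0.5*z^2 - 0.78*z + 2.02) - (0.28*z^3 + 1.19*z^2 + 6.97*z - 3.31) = 1.04*z^3 - 1.69*z^2 - 7.75*z + 5.33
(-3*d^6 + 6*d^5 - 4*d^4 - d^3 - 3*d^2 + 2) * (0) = 0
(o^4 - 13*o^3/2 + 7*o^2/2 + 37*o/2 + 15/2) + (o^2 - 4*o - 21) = o^4 - 13*o^3/2 + 9*o^2/2 + 29*o/2 - 27/2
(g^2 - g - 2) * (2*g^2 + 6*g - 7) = 2*g^4 + 4*g^3 - 17*g^2 - 5*g + 14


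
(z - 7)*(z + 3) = z^2 - 4*z - 21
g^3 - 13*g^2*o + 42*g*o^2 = g*(g - 7*o)*(g - 6*o)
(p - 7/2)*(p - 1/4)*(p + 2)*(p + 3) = p^4 + 5*p^3/4 - 95*p^2/8 - 145*p/8 + 21/4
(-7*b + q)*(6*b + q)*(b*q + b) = -42*b^3*q - 42*b^3 - b^2*q^2 - b^2*q + b*q^3 + b*q^2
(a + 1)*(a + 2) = a^2 + 3*a + 2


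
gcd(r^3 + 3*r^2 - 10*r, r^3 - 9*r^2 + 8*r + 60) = 1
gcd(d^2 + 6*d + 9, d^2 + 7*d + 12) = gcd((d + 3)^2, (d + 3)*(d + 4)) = d + 3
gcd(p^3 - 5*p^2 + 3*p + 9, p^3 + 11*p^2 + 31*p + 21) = p + 1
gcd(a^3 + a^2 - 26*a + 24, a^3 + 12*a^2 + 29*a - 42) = a^2 + 5*a - 6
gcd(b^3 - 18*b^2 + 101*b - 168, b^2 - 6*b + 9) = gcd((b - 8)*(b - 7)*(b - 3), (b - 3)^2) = b - 3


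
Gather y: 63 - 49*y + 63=126 - 49*y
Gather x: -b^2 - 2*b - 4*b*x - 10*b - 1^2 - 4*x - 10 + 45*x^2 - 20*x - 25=-b^2 - 12*b + 45*x^2 + x*(-4*b - 24) - 36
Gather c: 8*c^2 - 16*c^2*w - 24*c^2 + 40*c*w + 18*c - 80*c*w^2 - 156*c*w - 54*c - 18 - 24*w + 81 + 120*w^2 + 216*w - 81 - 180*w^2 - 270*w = c^2*(-16*w - 16) + c*(-80*w^2 - 116*w - 36) - 60*w^2 - 78*w - 18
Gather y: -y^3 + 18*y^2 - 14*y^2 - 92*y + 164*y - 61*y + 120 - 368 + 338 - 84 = -y^3 + 4*y^2 + 11*y + 6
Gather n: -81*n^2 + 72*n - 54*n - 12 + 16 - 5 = -81*n^2 + 18*n - 1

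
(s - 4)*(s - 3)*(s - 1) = s^3 - 8*s^2 + 19*s - 12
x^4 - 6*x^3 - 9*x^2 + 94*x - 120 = (x - 5)*(x - 3)*(x - 2)*(x + 4)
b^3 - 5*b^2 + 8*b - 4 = (b - 2)^2*(b - 1)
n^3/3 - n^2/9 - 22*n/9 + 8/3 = (n/3 + 1)*(n - 2)*(n - 4/3)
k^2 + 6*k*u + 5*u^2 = (k + u)*(k + 5*u)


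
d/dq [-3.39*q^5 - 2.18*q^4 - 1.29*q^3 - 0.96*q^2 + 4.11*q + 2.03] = -16.95*q^4 - 8.72*q^3 - 3.87*q^2 - 1.92*q + 4.11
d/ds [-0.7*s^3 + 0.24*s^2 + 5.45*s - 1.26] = -2.1*s^2 + 0.48*s + 5.45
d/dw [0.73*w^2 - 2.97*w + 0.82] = 1.46*w - 2.97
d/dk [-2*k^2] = -4*k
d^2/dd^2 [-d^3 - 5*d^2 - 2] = -6*d - 10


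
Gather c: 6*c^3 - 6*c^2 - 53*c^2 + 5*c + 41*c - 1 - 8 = 6*c^3 - 59*c^2 + 46*c - 9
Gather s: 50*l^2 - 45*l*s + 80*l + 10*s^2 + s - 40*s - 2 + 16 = 50*l^2 + 80*l + 10*s^2 + s*(-45*l - 39) + 14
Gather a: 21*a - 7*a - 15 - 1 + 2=14*a - 14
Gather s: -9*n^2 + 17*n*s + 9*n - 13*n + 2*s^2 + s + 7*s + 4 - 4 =-9*n^2 - 4*n + 2*s^2 + s*(17*n + 8)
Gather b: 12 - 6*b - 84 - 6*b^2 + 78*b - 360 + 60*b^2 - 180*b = 54*b^2 - 108*b - 432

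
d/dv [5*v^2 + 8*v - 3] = 10*v + 8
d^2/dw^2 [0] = 0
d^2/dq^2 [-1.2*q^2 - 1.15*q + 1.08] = -2.40000000000000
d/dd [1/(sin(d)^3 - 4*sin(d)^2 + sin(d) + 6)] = (-3*sin(d)^2 + 8*sin(d) - 1)*cos(d)/(sin(d)^3 - 4*sin(d)^2 + sin(d) + 6)^2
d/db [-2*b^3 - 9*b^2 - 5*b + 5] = -6*b^2 - 18*b - 5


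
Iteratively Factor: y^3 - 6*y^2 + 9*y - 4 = (y - 1)*(y^2 - 5*y + 4) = (y - 1)^2*(y - 4)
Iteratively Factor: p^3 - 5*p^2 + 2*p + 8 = (p - 4)*(p^2 - p - 2) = (p - 4)*(p + 1)*(p - 2)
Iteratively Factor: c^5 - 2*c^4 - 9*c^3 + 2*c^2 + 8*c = (c + 2)*(c^4 - 4*c^3 - c^2 + 4*c) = (c + 1)*(c + 2)*(c^3 - 5*c^2 + 4*c) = c*(c + 1)*(c + 2)*(c^2 - 5*c + 4) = c*(c - 1)*(c + 1)*(c + 2)*(c - 4)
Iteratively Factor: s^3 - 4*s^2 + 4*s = (s - 2)*(s^2 - 2*s) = s*(s - 2)*(s - 2)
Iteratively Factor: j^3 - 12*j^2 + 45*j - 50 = (j - 5)*(j^2 - 7*j + 10) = (j - 5)^2*(j - 2)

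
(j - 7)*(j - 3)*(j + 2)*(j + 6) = j^4 - 2*j^3 - 47*j^2 + 48*j + 252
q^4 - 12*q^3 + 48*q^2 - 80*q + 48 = (q - 6)*(q - 2)^3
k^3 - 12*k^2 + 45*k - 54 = (k - 6)*(k - 3)^2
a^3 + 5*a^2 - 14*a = a*(a - 2)*(a + 7)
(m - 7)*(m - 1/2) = m^2 - 15*m/2 + 7/2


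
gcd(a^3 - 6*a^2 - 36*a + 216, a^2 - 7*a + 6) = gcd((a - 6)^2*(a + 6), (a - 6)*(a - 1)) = a - 6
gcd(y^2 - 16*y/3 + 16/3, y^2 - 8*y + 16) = y - 4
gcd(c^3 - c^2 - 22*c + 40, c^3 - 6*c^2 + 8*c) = c^2 - 6*c + 8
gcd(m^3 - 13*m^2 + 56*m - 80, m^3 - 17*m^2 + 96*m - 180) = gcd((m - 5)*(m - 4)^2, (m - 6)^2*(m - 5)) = m - 5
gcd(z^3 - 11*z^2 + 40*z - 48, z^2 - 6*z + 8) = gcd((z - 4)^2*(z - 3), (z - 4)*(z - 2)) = z - 4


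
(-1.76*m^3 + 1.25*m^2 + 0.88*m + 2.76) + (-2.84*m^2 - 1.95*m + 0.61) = -1.76*m^3 - 1.59*m^2 - 1.07*m + 3.37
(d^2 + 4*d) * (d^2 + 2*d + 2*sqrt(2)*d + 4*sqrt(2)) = d^4 + 2*sqrt(2)*d^3 + 6*d^3 + 8*d^2 + 12*sqrt(2)*d^2 + 16*sqrt(2)*d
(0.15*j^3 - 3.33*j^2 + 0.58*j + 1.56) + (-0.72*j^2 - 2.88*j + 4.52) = 0.15*j^3 - 4.05*j^2 - 2.3*j + 6.08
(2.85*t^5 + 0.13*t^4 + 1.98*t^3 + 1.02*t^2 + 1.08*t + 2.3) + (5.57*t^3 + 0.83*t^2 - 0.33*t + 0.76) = 2.85*t^5 + 0.13*t^4 + 7.55*t^3 + 1.85*t^2 + 0.75*t + 3.06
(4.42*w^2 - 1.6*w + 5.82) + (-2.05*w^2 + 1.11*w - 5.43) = 2.37*w^2 - 0.49*w + 0.390000000000001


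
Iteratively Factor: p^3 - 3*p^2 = (p - 3)*(p^2) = p*(p - 3)*(p)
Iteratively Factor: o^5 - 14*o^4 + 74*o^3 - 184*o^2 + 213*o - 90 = (o - 3)*(o^4 - 11*o^3 + 41*o^2 - 61*o + 30) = (o - 5)*(o - 3)*(o^3 - 6*o^2 + 11*o - 6) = (o - 5)*(o - 3)*(o - 1)*(o^2 - 5*o + 6) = (o - 5)*(o - 3)*(o - 2)*(o - 1)*(o - 3)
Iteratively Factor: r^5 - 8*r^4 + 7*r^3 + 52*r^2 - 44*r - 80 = (r - 4)*(r^4 - 4*r^3 - 9*r^2 + 16*r + 20) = (r - 4)*(r - 2)*(r^3 - 2*r^2 - 13*r - 10) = (r - 4)*(r - 2)*(r + 1)*(r^2 - 3*r - 10) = (r - 4)*(r - 2)*(r + 1)*(r + 2)*(r - 5)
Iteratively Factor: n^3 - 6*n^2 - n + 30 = (n + 2)*(n^2 - 8*n + 15) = (n - 3)*(n + 2)*(n - 5)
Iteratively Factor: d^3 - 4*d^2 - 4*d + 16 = (d + 2)*(d^2 - 6*d + 8) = (d - 2)*(d + 2)*(d - 4)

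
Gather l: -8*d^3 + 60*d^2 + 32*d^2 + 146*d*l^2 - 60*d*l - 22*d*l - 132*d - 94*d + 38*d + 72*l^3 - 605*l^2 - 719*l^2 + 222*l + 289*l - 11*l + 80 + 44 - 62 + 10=-8*d^3 + 92*d^2 - 188*d + 72*l^3 + l^2*(146*d - 1324) + l*(500 - 82*d) + 72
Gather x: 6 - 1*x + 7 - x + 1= 14 - 2*x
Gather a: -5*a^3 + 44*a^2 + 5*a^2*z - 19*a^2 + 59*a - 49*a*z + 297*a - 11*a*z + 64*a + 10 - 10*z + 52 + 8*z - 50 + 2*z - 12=-5*a^3 + a^2*(5*z + 25) + a*(420 - 60*z)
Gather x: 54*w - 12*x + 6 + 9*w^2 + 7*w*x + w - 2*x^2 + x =9*w^2 + 55*w - 2*x^2 + x*(7*w - 11) + 6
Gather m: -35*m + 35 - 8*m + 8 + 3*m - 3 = 40 - 40*m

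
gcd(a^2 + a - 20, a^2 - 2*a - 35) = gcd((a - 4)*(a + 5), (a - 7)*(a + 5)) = a + 5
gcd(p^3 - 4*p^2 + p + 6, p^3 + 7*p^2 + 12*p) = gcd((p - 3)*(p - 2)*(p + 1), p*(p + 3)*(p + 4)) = 1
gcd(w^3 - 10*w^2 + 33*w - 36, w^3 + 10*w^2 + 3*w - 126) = w - 3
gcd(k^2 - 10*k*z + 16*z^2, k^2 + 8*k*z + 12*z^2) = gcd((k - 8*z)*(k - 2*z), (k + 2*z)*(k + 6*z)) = 1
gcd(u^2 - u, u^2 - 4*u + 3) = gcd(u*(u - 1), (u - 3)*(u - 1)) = u - 1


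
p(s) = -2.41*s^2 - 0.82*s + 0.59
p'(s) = -4.82*s - 0.82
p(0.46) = -0.30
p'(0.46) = -3.04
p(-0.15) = 0.66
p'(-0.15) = -0.10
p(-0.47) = 0.44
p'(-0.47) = 1.45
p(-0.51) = 0.38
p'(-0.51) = 1.64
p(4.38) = -49.24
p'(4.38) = -21.93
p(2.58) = -17.57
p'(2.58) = -13.26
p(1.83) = -8.98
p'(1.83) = -9.64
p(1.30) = -4.55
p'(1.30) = -7.09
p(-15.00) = -529.36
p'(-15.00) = 71.48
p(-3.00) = -18.64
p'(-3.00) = 13.64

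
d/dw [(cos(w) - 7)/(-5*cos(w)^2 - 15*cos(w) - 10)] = (sin(w)^2 + 14*cos(w) + 22)*sin(w)/(5*(cos(w)^2 + 3*cos(w) + 2)^2)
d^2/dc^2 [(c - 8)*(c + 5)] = 2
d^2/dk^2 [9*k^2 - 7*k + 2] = 18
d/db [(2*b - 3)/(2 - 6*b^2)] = (3*b^2 - 9*b + 1)/(9*b^4 - 6*b^2 + 1)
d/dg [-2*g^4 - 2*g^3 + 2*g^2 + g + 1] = -8*g^3 - 6*g^2 + 4*g + 1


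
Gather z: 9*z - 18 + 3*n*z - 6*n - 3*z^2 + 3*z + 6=-6*n - 3*z^2 + z*(3*n + 12) - 12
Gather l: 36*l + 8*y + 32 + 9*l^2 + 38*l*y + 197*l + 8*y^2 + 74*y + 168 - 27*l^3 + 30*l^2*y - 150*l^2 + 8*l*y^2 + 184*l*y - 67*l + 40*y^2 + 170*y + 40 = -27*l^3 + l^2*(30*y - 141) + l*(8*y^2 + 222*y + 166) + 48*y^2 + 252*y + 240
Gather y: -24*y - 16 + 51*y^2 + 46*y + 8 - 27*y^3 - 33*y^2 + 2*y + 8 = -27*y^3 + 18*y^2 + 24*y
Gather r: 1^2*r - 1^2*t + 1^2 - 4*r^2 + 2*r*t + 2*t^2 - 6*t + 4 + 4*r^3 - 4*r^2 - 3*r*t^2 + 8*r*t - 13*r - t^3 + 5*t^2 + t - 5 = 4*r^3 - 8*r^2 + r*(-3*t^2 + 10*t - 12) - t^3 + 7*t^2 - 6*t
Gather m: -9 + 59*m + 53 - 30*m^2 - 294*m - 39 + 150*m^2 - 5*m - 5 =120*m^2 - 240*m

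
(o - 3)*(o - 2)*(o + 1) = o^3 - 4*o^2 + o + 6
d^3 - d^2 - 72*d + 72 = (d - 1)*(d - 6*sqrt(2))*(d + 6*sqrt(2))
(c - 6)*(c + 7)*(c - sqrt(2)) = c^3 - sqrt(2)*c^2 + c^2 - 42*c - sqrt(2)*c + 42*sqrt(2)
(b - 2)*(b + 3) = b^2 + b - 6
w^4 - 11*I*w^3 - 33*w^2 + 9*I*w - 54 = (w - 6*I)*(w - 3*I)^2*(w + I)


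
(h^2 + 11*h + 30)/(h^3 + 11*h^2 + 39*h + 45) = (h + 6)/(h^2 + 6*h + 9)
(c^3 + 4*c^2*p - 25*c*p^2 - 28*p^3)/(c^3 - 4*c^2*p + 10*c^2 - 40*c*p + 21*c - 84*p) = (c^2 + 8*c*p + 7*p^2)/(c^2 + 10*c + 21)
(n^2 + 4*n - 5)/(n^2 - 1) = (n + 5)/(n + 1)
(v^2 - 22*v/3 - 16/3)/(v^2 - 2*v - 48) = (v + 2/3)/(v + 6)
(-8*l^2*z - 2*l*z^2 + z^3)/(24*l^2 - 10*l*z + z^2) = z*(2*l + z)/(-6*l + z)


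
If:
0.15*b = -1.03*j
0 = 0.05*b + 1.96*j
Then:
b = 0.00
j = 0.00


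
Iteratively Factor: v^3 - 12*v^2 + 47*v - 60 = (v - 3)*(v^2 - 9*v + 20) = (v - 4)*(v - 3)*(v - 5)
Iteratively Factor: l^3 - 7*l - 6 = (l + 2)*(l^2 - 2*l - 3) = (l + 1)*(l + 2)*(l - 3)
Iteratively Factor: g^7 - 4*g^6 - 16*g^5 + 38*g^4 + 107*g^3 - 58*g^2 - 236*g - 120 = (g - 2)*(g^6 - 2*g^5 - 20*g^4 - 2*g^3 + 103*g^2 + 148*g + 60) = (g - 5)*(g - 2)*(g^5 + 3*g^4 - 5*g^3 - 27*g^2 - 32*g - 12) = (g - 5)*(g - 2)*(g + 2)*(g^4 + g^3 - 7*g^2 - 13*g - 6) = (g - 5)*(g - 2)*(g + 2)^2*(g^3 - g^2 - 5*g - 3) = (g - 5)*(g - 2)*(g + 1)*(g + 2)^2*(g^2 - 2*g - 3) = (g - 5)*(g - 3)*(g - 2)*(g + 1)*(g + 2)^2*(g + 1)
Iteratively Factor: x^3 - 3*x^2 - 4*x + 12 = (x + 2)*(x^2 - 5*x + 6) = (x - 3)*(x + 2)*(x - 2)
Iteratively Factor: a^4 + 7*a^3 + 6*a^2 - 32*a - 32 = (a + 1)*(a^3 + 6*a^2 - 32) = (a - 2)*(a + 1)*(a^2 + 8*a + 16) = (a - 2)*(a + 1)*(a + 4)*(a + 4)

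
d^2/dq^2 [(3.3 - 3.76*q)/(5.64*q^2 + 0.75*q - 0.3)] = (-(3.76*q - 3.3)*(11.28*q + 0.75)*(22.56*q + 1.5) + (127.2384*q - 31.584)*(5.64*q^2 + 0.75*q - 0.3))/(5.64*q^2 + 0.75*q - 0.3)^3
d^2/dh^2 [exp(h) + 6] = exp(h)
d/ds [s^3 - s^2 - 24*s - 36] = 3*s^2 - 2*s - 24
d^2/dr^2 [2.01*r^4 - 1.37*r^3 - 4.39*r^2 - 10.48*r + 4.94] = 24.12*r^2 - 8.22*r - 8.78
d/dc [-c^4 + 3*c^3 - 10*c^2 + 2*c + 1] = -4*c^3 + 9*c^2 - 20*c + 2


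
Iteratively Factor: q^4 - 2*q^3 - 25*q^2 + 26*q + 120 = (q - 5)*(q^3 + 3*q^2 - 10*q - 24) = (q - 5)*(q + 2)*(q^2 + q - 12) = (q - 5)*(q - 3)*(q + 2)*(q + 4)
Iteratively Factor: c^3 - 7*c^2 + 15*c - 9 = (c - 3)*(c^2 - 4*c + 3) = (c - 3)^2*(c - 1)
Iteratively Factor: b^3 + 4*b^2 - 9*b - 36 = (b + 4)*(b^2 - 9) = (b - 3)*(b + 4)*(b + 3)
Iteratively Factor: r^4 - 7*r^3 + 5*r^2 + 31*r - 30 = (r + 2)*(r^3 - 9*r^2 + 23*r - 15) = (r - 3)*(r + 2)*(r^2 - 6*r + 5) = (r - 3)*(r - 1)*(r + 2)*(r - 5)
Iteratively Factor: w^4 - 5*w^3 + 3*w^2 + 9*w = (w)*(w^3 - 5*w^2 + 3*w + 9) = w*(w - 3)*(w^2 - 2*w - 3) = w*(w - 3)*(w + 1)*(w - 3)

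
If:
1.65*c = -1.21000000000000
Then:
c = -0.73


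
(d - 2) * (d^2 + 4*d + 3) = d^3 + 2*d^2 - 5*d - 6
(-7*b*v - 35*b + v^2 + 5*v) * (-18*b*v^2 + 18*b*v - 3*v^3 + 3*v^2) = 126*b^2*v^3 + 504*b^2*v^2 - 630*b^2*v + 3*b*v^4 + 12*b*v^3 - 15*b*v^2 - 3*v^5 - 12*v^4 + 15*v^3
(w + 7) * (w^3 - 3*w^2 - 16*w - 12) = w^4 + 4*w^3 - 37*w^2 - 124*w - 84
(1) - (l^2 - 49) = 50 - l^2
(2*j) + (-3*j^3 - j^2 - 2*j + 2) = -3*j^3 - j^2 + 2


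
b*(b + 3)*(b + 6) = b^3 + 9*b^2 + 18*b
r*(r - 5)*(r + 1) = r^3 - 4*r^2 - 5*r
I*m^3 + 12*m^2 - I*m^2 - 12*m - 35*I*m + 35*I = (m - 7*I)*(m - 5*I)*(I*m - I)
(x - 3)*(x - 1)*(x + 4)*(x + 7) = x^4 + 7*x^3 - 13*x^2 - 79*x + 84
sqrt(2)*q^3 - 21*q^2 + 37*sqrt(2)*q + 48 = (q - 8*sqrt(2))*(q - 3*sqrt(2))*(sqrt(2)*q + 1)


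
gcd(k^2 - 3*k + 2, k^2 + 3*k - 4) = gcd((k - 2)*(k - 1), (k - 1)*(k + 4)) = k - 1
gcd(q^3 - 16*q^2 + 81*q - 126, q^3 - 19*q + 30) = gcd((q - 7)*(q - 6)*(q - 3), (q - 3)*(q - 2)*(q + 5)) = q - 3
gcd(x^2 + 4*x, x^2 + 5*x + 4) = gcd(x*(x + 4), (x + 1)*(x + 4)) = x + 4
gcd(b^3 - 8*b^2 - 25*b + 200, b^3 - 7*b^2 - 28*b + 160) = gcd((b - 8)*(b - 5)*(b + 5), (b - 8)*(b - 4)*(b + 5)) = b^2 - 3*b - 40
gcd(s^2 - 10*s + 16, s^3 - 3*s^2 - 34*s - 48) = s - 8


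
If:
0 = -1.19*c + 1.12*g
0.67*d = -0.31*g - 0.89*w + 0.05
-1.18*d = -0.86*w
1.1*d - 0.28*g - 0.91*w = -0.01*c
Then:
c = -0.02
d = 0.03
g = -0.02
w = 0.04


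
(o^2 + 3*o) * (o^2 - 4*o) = o^4 - o^3 - 12*o^2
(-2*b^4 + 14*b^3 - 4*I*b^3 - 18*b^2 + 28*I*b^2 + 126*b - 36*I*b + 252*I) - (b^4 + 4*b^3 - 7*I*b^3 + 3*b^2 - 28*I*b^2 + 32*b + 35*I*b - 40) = -3*b^4 + 10*b^3 + 3*I*b^3 - 21*b^2 + 56*I*b^2 + 94*b - 71*I*b + 40 + 252*I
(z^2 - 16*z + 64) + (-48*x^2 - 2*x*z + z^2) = -48*x^2 - 2*x*z + 2*z^2 - 16*z + 64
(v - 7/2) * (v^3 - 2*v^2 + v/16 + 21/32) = v^4 - 11*v^3/2 + 113*v^2/16 + 7*v/16 - 147/64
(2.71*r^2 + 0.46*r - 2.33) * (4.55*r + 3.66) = 12.3305*r^3 + 12.0116*r^2 - 8.9179*r - 8.5278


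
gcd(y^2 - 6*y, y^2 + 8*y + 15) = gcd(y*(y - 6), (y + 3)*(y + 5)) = 1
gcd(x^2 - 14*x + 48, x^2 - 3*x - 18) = x - 6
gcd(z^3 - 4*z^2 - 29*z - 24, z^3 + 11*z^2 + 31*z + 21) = z^2 + 4*z + 3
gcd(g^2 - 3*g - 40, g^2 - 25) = g + 5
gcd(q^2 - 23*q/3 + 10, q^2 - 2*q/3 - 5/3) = q - 5/3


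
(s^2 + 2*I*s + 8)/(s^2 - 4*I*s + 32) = (s - 2*I)/(s - 8*I)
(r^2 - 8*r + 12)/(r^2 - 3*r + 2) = (r - 6)/(r - 1)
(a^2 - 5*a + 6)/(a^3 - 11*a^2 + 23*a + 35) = (a^2 - 5*a + 6)/(a^3 - 11*a^2 + 23*a + 35)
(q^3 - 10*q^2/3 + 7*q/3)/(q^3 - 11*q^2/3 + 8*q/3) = (3*q - 7)/(3*q - 8)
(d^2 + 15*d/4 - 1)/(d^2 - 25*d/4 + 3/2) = (d + 4)/(d - 6)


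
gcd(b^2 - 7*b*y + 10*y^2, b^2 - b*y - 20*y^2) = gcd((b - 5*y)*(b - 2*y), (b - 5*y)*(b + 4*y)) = -b + 5*y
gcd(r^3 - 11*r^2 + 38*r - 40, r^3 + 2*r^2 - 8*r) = r - 2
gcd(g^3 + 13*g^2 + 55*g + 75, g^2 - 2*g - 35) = g + 5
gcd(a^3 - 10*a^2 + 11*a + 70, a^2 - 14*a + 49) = a - 7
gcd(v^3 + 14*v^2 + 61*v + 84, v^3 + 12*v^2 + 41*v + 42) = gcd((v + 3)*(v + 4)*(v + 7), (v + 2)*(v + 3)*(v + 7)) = v^2 + 10*v + 21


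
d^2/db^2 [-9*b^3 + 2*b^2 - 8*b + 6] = 4 - 54*b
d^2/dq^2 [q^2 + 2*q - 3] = 2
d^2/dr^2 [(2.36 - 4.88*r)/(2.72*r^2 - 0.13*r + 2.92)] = (-(4.88*r - 2.36)*(5.44*r - 0.13)*(10.88*r - 0.26) + (79.6416*r - 14.1072)*(2.72*r^2 - 0.13*r + 2.92))/(2.72*r^2 - 0.13*r + 2.92)^3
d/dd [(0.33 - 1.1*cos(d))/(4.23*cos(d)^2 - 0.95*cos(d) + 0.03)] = (-4.653*cos(d)^2 + 2.7918*cos(d) - 0.2805)*sin(d)/(17.8929*cos(d)^4 - 8.037*cos(d)^3 + 1.1563*cos(d)^2 - 0.057*cos(d) + 0.0009)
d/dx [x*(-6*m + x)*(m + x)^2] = -6*m^3 - 22*m^2*x - 12*m*x^2 + 4*x^3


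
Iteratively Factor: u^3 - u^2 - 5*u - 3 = (u - 3)*(u^2 + 2*u + 1) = (u - 3)*(u + 1)*(u + 1)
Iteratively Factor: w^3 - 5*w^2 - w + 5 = (w - 1)*(w^2 - 4*w - 5) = (w - 1)*(w + 1)*(w - 5)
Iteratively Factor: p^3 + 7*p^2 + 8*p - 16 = (p + 4)*(p^2 + 3*p - 4) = (p + 4)^2*(p - 1)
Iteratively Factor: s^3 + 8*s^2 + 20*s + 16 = (s + 4)*(s^2 + 4*s + 4) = (s + 2)*(s + 4)*(s + 2)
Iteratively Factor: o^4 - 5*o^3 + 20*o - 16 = (o - 2)*(o^3 - 3*o^2 - 6*o + 8) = (o - 4)*(o - 2)*(o^2 + o - 2) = (o - 4)*(o - 2)*(o + 2)*(o - 1)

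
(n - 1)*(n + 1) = n^2 - 1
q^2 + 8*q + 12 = (q + 2)*(q + 6)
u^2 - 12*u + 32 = (u - 8)*(u - 4)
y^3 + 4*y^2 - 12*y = y*(y - 2)*(y + 6)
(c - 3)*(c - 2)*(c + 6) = c^3 + c^2 - 24*c + 36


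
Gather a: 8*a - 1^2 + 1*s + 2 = 8*a + s + 1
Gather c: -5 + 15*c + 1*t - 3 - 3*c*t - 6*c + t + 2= c*(9 - 3*t) + 2*t - 6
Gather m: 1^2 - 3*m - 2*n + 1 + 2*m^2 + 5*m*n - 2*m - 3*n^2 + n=2*m^2 + m*(5*n - 5) - 3*n^2 - n + 2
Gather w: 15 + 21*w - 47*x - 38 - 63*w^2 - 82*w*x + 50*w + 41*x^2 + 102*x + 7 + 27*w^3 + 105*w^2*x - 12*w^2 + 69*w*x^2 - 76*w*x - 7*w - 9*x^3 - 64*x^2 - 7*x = 27*w^3 + w^2*(105*x - 75) + w*(69*x^2 - 158*x + 64) - 9*x^3 - 23*x^2 + 48*x - 16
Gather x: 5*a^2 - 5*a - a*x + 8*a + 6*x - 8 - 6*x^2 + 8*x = 5*a^2 + 3*a - 6*x^2 + x*(14 - a) - 8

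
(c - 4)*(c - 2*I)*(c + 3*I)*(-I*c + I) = -I*c^4 + c^3 + 5*I*c^3 - 5*c^2 - 10*I*c^2 + 4*c + 30*I*c - 24*I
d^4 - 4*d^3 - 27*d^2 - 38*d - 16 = (d - 8)*(d + 1)^2*(d + 2)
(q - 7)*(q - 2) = q^2 - 9*q + 14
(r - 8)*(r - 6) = r^2 - 14*r + 48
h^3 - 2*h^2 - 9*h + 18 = (h - 3)*(h - 2)*(h + 3)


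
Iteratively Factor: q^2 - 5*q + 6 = (q - 2)*(q - 3)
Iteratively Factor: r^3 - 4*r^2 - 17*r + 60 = (r - 3)*(r^2 - r - 20) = (r - 5)*(r - 3)*(r + 4)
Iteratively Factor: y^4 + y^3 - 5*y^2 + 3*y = (y + 3)*(y^3 - 2*y^2 + y) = y*(y + 3)*(y^2 - 2*y + 1) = y*(y - 1)*(y + 3)*(y - 1)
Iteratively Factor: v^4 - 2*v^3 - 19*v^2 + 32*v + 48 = (v + 4)*(v^3 - 6*v^2 + 5*v + 12) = (v + 1)*(v + 4)*(v^2 - 7*v + 12) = (v - 3)*(v + 1)*(v + 4)*(v - 4)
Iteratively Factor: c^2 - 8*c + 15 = (c - 3)*(c - 5)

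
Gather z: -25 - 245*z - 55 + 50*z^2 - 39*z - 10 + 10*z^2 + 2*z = 60*z^2 - 282*z - 90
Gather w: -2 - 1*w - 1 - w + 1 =-2*w - 2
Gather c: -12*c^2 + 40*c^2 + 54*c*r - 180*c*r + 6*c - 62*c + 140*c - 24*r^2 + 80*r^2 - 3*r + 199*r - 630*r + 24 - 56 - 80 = 28*c^2 + c*(84 - 126*r) + 56*r^2 - 434*r - 112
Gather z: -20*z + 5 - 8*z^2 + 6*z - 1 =-8*z^2 - 14*z + 4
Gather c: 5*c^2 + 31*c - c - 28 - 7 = 5*c^2 + 30*c - 35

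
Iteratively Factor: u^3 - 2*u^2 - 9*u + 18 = (u - 2)*(u^2 - 9) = (u - 3)*(u - 2)*(u + 3)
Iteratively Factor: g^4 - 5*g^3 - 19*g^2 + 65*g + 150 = (g + 3)*(g^3 - 8*g^2 + 5*g + 50) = (g - 5)*(g + 3)*(g^2 - 3*g - 10) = (g - 5)^2*(g + 3)*(g + 2)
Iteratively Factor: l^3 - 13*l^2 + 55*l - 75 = (l - 3)*(l^2 - 10*l + 25) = (l - 5)*(l - 3)*(l - 5)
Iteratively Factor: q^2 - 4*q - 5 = (q - 5)*(q + 1)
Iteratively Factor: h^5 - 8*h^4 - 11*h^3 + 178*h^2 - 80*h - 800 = (h - 4)*(h^4 - 4*h^3 - 27*h^2 + 70*h + 200) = (h - 4)*(h + 4)*(h^3 - 8*h^2 + 5*h + 50) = (h - 5)*(h - 4)*(h + 4)*(h^2 - 3*h - 10) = (h - 5)*(h - 4)*(h + 2)*(h + 4)*(h - 5)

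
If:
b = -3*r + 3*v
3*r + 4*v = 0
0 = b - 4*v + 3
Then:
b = -7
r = 4/3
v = -1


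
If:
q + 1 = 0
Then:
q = -1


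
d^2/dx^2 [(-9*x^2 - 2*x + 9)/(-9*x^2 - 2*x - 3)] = 24*(-243*x^2 - 54*x + 23)/(729*x^6 + 486*x^5 + 837*x^4 + 332*x^3 + 279*x^2 + 54*x + 27)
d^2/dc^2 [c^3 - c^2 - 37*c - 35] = 6*c - 2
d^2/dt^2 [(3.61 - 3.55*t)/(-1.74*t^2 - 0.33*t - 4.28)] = ((10.2198 - 37.062*t)*(1.74*t^2 + 0.33*t + 4.28) + (3.48*t + 0.33)*(3.55*t - 3.61)*(6.96*t + 0.66))/(1.74*t^2 + 0.33*t + 4.28)^3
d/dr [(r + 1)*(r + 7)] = 2*r + 8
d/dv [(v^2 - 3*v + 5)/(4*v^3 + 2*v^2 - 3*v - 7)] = (-4*v^4 + 24*v^3 - 57*v^2 - 34*v + 36)/(16*v^6 + 16*v^5 - 20*v^4 - 68*v^3 - 19*v^2 + 42*v + 49)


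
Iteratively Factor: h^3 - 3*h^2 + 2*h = (h)*(h^2 - 3*h + 2) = h*(h - 1)*(h - 2)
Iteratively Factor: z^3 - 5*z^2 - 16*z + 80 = (z + 4)*(z^2 - 9*z + 20) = (z - 4)*(z + 4)*(z - 5)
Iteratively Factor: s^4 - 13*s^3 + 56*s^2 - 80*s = (s - 4)*(s^3 - 9*s^2 + 20*s) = (s - 5)*(s - 4)*(s^2 - 4*s) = s*(s - 5)*(s - 4)*(s - 4)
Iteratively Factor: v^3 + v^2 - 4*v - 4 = (v - 2)*(v^2 + 3*v + 2) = (v - 2)*(v + 1)*(v + 2)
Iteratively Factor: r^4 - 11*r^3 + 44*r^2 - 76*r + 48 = (r - 2)*(r^3 - 9*r^2 + 26*r - 24) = (r - 2)^2*(r^2 - 7*r + 12) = (r - 4)*(r - 2)^2*(r - 3)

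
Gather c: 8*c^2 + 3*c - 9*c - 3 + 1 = 8*c^2 - 6*c - 2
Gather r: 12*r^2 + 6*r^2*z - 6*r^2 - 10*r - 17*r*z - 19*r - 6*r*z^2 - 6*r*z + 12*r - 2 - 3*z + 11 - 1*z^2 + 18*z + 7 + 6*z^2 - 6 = r^2*(6*z + 6) + r*(-6*z^2 - 23*z - 17) + 5*z^2 + 15*z + 10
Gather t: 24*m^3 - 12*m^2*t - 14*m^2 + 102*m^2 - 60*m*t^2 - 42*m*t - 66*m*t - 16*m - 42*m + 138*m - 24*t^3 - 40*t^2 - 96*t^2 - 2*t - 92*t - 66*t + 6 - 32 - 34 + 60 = 24*m^3 + 88*m^2 + 80*m - 24*t^3 + t^2*(-60*m - 136) + t*(-12*m^2 - 108*m - 160)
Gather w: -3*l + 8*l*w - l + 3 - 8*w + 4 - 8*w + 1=-4*l + w*(8*l - 16) + 8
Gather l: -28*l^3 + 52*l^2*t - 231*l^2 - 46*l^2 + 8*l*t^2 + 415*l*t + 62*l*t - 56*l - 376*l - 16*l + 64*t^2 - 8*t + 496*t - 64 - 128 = -28*l^3 + l^2*(52*t - 277) + l*(8*t^2 + 477*t - 448) + 64*t^2 + 488*t - 192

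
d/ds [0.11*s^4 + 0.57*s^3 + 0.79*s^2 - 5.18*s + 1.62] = 0.44*s^3 + 1.71*s^2 + 1.58*s - 5.18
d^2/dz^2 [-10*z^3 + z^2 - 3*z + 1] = 2 - 60*z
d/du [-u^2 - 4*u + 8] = -2*u - 4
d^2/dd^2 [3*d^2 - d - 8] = 6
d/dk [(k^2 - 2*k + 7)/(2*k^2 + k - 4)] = (5*k^2 - 36*k + 1)/(4*k^4 + 4*k^3 - 15*k^2 - 8*k + 16)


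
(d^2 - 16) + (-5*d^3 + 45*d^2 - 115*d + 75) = -5*d^3 + 46*d^2 - 115*d + 59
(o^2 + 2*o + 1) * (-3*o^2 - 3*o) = -3*o^4 - 9*o^3 - 9*o^2 - 3*o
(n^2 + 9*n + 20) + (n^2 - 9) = 2*n^2 + 9*n + 11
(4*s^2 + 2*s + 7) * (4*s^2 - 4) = 16*s^4 + 8*s^3 + 12*s^2 - 8*s - 28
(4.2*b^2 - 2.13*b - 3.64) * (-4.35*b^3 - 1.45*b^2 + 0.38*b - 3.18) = -18.27*b^5 + 3.1755*b^4 + 20.5185*b^3 - 8.8874*b^2 + 5.3902*b + 11.5752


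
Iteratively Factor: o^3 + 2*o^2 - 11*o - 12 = (o + 4)*(o^2 - 2*o - 3) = (o - 3)*(o + 4)*(o + 1)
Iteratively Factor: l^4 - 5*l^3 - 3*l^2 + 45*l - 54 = (l - 3)*(l^3 - 2*l^2 - 9*l + 18) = (l - 3)*(l + 3)*(l^2 - 5*l + 6) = (l - 3)*(l - 2)*(l + 3)*(l - 3)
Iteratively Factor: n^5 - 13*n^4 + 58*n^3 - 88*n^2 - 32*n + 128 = (n - 4)*(n^4 - 9*n^3 + 22*n^2 - 32) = (n - 4)^2*(n^3 - 5*n^2 + 2*n + 8) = (n - 4)^3*(n^2 - n - 2) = (n - 4)^3*(n + 1)*(n - 2)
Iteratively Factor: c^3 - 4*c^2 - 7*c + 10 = (c - 1)*(c^2 - 3*c - 10) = (c - 1)*(c + 2)*(c - 5)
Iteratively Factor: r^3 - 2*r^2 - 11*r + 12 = (r - 4)*(r^2 + 2*r - 3) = (r - 4)*(r - 1)*(r + 3)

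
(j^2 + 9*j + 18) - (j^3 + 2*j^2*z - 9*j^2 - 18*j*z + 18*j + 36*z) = -j^3 - 2*j^2*z + 10*j^2 + 18*j*z - 9*j - 36*z + 18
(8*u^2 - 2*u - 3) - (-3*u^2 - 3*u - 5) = 11*u^2 + u + 2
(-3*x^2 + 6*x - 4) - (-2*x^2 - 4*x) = -x^2 + 10*x - 4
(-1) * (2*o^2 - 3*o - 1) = -2*o^2 + 3*o + 1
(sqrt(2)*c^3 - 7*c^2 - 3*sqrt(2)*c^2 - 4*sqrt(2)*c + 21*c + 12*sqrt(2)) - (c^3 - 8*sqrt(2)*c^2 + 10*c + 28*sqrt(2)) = -c^3 + sqrt(2)*c^3 - 7*c^2 + 5*sqrt(2)*c^2 - 4*sqrt(2)*c + 11*c - 16*sqrt(2)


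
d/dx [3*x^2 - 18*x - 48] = 6*x - 18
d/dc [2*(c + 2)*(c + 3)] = 4*c + 10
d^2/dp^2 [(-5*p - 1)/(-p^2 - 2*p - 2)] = 2*(4*(p + 1)^2*(5*p + 1) - (15*p + 11)*(p^2 + 2*p + 2))/(p^2 + 2*p + 2)^3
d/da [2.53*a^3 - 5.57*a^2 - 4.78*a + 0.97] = 7.59*a^2 - 11.14*a - 4.78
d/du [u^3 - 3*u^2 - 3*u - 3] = 3*u^2 - 6*u - 3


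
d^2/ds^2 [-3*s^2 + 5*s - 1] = -6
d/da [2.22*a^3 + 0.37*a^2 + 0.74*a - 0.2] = 6.66*a^2 + 0.74*a + 0.74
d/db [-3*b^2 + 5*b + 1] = 5 - 6*b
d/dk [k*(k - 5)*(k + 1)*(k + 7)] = 4*k^3 + 9*k^2 - 66*k - 35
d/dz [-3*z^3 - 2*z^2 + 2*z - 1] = -9*z^2 - 4*z + 2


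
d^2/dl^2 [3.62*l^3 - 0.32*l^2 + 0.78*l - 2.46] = 21.72*l - 0.64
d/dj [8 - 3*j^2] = -6*j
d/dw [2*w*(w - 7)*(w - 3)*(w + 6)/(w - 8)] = 2*(3*w^4 - 40*w^3 + 57*w^2 + 624*w - 1008)/(w^2 - 16*w + 64)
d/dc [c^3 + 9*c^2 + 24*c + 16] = 3*c^2 + 18*c + 24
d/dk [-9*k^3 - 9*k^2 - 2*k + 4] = -27*k^2 - 18*k - 2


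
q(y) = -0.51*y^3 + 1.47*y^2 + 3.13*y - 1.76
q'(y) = -1.53*y^2 + 2.94*y + 3.13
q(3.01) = 7.07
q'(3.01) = -1.88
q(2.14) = 6.67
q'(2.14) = 2.41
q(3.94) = 2.20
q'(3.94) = -9.04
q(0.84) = 1.60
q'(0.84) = 4.52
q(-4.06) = 43.89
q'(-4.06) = -34.03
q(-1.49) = -1.47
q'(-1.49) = -4.65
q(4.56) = -5.28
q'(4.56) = -15.28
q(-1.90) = 1.10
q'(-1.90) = -7.98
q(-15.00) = 2003.29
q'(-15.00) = -385.22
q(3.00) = 7.09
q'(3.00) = -1.82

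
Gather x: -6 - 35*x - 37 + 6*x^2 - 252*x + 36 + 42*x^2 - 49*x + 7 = 48*x^2 - 336*x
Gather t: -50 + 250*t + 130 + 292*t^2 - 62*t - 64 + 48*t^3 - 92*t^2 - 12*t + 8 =48*t^3 + 200*t^2 + 176*t + 24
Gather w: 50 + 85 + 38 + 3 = 176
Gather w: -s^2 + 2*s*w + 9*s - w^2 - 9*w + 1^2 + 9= -s^2 + 9*s - w^2 + w*(2*s - 9) + 10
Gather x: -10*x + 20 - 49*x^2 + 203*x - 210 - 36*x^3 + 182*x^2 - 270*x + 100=-36*x^3 + 133*x^2 - 77*x - 90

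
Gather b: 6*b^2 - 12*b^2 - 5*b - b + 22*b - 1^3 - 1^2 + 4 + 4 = -6*b^2 + 16*b + 6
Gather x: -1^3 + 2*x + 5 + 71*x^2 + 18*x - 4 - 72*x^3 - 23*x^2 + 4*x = -72*x^3 + 48*x^2 + 24*x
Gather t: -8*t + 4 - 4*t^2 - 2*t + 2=-4*t^2 - 10*t + 6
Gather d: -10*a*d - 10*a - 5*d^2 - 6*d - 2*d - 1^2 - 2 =-10*a - 5*d^2 + d*(-10*a - 8) - 3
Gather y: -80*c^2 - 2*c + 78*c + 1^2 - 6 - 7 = -80*c^2 + 76*c - 12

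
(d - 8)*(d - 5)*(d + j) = d^3 + d^2*j - 13*d^2 - 13*d*j + 40*d + 40*j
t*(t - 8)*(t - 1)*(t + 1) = t^4 - 8*t^3 - t^2 + 8*t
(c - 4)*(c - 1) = c^2 - 5*c + 4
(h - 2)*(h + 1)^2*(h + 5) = h^4 + 5*h^3 - 3*h^2 - 17*h - 10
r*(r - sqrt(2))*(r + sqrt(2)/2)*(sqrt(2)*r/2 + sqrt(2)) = sqrt(2)*r^4/2 - r^3/2 + sqrt(2)*r^3 - r^2 - sqrt(2)*r^2/2 - sqrt(2)*r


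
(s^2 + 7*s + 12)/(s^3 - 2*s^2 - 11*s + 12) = (s + 4)/(s^2 - 5*s + 4)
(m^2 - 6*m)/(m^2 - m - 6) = m*(6 - m)/(-m^2 + m + 6)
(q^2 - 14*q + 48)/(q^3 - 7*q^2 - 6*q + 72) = (q - 8)/(q^2 - q - 12)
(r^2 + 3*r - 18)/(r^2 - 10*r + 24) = (r^2 + 3*r - 18)/(r^2 - 10*r + 24)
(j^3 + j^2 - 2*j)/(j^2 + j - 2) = j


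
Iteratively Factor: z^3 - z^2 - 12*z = (z + 3)*(z^2 - 4*z) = z*(z + 3)*(z - 4)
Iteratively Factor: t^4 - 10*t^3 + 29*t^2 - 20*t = (t)*(t^3 - 10*t^2 + 29*t - 20) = t*(t - 1)*(t^2 - 9*t + 20) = t*(t - 5)*(t - 1)*(t - 4)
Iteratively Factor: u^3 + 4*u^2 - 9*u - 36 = (u + 3)*(u^2 + u - 12) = (u - 3)*(u + 3)*(u + 4)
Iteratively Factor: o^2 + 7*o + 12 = (o + 3)*(o + 4)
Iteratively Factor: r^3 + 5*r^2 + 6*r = (r + 3)*(r^2 + 2*r) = (r + 2)*(r + 3)*(r)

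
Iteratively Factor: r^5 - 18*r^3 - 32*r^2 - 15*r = (r)*(r^4 - 18*r^2 - 32*r - 15) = r*(r + 3)*(r^3 - 3*r^2 - 9*r - 5) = r*(r - 5)*(r + 3)*(r^2 + 2*r + 1) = r*(r - 5)*(r + 1)*(r + 3)*(r + 1)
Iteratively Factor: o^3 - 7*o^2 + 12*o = (o - 4)*(o^2 - 3*o) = (o - 4)*(o - 3)*(o)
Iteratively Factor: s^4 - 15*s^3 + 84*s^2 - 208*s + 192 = (s - 3)*(s^3 - 12*s^2 + 48*s - 64) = (s - 4)*(s - 3)*(s^2 - 8*s + 16) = (s - 4)^2*(s - 3)*(s - 4)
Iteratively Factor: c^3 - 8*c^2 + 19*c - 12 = (c - 4)*(c^2 - 4*c + 3) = (c - 4)*(c - 3)*(c - 1)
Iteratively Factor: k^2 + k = (k)*(k + 1)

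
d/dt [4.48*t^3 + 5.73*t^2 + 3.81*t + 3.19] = 13.44*t^2 + 11.46*t + 3.81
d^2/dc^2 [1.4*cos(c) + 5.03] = -1.4*cos(c)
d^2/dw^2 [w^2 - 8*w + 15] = 2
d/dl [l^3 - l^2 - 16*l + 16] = 3*l^2 - 2*l - 16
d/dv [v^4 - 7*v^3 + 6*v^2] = v*(4*v^2 - 21*v + 12)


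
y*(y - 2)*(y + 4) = y^3 + 2*y^2 - 8*y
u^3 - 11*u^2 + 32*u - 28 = (u - 7)*(u - 2)^2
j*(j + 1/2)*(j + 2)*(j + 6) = j^4 + 17*j^3/2 + 16*j^2 + 6*j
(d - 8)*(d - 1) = d^2 - 9*d + 8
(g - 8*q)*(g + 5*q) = g^2 - 3*g*q - 40*q^2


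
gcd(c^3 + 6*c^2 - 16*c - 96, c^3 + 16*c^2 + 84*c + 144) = c^2 + 10*c + 24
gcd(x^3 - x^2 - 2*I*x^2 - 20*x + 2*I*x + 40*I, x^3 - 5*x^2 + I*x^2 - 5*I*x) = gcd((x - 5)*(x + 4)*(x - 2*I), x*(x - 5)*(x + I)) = x - 5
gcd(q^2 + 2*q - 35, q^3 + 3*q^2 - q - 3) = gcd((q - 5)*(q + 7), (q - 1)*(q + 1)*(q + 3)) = 1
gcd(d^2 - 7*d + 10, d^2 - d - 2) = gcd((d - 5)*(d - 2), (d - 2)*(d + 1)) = d - 2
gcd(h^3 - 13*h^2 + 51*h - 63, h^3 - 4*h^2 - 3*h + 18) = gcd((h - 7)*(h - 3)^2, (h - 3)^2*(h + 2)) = h^2 - 6*h + 9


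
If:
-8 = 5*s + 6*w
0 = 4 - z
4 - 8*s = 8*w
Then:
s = 11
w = -21/2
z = 4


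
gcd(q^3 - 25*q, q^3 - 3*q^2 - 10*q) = q^2 - 5*q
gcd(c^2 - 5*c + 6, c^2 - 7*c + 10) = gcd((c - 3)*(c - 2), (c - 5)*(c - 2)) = c - 2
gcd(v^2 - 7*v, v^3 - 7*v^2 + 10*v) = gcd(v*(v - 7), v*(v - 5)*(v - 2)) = v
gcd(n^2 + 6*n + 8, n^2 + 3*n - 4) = n + 4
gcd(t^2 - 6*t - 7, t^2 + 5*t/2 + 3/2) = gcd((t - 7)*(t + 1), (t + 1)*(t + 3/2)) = t + 1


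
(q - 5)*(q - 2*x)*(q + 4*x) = q^3 + 2*q^2*x - 5*q^2 - 8*q*x^2 - 10*q*x + 40*x^2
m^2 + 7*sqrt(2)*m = m*(m + 7*sqrt(2))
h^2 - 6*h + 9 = (h - 3)^2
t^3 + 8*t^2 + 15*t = t*(t + 3)*(t + 5)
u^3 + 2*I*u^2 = u^2*(u + 2*I)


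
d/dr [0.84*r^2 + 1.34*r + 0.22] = 1.68*r + 1.34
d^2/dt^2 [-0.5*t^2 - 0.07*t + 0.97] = -1.00000000000000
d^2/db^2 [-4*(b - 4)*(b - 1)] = -8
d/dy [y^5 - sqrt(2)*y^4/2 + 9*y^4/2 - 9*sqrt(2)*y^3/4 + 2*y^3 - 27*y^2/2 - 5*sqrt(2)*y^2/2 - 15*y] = 5*y^4 - 2*sqrt(2)*y^3 + 18*y^3 - 27*sqrt(2)*y^2/4 + 6*y^2 - 27*y - 5*sqrt(2)*y - 15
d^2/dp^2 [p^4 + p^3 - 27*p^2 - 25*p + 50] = 12*p^2 + 6*p - 54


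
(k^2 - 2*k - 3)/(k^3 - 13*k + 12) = (k + 1)/(k^2 + 3*k - 4)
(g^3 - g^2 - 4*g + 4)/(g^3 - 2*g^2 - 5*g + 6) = (g - 2)/(g - 3)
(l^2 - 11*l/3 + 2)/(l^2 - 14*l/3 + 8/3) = (l - 3)/(l - 4)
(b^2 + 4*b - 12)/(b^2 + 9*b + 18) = (b - 2)/(b + 3)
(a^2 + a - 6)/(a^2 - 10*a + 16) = (a + 3)/(a - 8)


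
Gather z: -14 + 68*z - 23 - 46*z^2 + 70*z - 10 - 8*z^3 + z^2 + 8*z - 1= -8*z^3 - 45*z^2 + 146*z - 48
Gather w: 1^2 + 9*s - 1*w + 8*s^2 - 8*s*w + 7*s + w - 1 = 8*s^2 - 8*s*w + 16*s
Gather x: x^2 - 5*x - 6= x^2 - 5*x - 6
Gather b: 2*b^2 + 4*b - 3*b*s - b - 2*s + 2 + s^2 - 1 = 2*b^2 + b*(3 - 3*s) + s^2 - 2*s + 1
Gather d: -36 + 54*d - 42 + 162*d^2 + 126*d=162*d^2 + 180*d - 78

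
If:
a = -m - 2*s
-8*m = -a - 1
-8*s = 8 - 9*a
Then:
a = 5/9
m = 7/36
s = -3/8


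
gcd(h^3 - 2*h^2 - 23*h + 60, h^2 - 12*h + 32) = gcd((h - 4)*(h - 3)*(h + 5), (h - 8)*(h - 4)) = h - 4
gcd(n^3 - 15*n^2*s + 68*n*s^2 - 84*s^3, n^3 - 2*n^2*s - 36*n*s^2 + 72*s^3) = n^2 - 8*n*s + 12*s^2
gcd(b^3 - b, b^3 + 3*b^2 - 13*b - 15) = b + 1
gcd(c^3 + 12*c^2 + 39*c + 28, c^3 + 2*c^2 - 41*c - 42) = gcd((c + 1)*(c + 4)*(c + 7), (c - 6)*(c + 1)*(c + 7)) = c^2 + 8*c + 7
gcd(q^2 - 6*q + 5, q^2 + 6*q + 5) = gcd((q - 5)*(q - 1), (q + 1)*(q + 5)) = 1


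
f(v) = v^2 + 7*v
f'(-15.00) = -23.00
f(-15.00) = 120.00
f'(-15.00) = -23.00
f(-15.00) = 120.00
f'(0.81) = 8.62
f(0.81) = 6.33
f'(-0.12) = 6.76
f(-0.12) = -0.83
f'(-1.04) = 4.92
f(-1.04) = -6.20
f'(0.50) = 8.00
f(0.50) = 3.75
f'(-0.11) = 6.78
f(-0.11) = -0.76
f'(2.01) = 11.02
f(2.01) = 18.11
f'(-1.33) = 4.34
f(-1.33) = -7.54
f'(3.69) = 14.38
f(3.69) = 39.45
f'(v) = 2*v + 7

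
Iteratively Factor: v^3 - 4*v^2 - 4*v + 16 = (v + 2)*(v^2 - 6*v + 8) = (v - 2)*(v + 2)*(v - 4)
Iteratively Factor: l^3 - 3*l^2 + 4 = (l + 1)*(l^2 - 4*l + 4) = (l - 2)*(l + 1)*(l - 2)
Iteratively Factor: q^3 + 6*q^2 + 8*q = (q + 2)*(q^2 + 4*q) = (q + 2)*(q + 4)*(q)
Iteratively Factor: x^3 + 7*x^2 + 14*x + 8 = (x + 4)*(x^2 + 3*x + 2) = (x + 2)*(x + 4)*(x + 1)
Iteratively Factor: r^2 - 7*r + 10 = (r - 2)*(r - 5)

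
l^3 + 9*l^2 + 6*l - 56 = (l - 2)*(l + 4)*(l + 7)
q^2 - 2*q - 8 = (q - 4)*(q + 2)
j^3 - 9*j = j*(j - 3)*(j + 3)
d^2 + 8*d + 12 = (d + 2)*(d + 6)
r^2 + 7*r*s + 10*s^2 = (r + 2*s)*(r + 5*s)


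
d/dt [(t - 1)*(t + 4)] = 2*t + 3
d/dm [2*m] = 2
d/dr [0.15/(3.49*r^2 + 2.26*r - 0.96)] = (-1.047*r - 0.339)/(3.49*r^2 + 2.26*r - 0.96)^2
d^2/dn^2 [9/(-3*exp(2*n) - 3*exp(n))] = 3*((exp(n) + 1)*(4*exp(n) + 1) - 2*(2*exp(n) + 1)^2)*exp(-n)/(exp(n) + 1)^3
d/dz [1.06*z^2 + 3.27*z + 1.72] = 2.12*z + 3.27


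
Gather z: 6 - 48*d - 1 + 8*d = 5 - 40*d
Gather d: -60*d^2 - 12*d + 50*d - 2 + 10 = -60*d^2 + 38*d + 8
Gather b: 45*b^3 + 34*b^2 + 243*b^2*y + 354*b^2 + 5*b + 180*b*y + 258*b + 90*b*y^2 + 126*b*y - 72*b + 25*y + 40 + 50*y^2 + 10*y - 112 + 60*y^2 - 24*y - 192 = 45*b^3 + b^2*(243*y + 388) + b*(90*y^2 + 306*y + 191) + 110*y^2 + 11*y - 264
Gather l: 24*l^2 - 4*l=24*l^2 - 4*l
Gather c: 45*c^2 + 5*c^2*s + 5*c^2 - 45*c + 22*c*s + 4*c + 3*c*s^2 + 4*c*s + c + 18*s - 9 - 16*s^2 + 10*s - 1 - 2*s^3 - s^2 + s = c^2*(5*s + 50) + c*(3*s^2 + 26*s - 40) - 2*s^3 - 17*s^2 + 29*s - 10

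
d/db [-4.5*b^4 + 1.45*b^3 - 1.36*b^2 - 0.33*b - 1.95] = -18.0*b^3 + 4.35*b^2 - 2.72*b - 0.33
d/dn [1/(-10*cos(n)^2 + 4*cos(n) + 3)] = 4*(1 - 5*cos(n))*sin(n)/(-10*cos(n)^2 + 4*cos(n) + 3)^2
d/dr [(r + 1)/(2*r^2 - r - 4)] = (2*r^2 - r - (r + 1)*(4*r - 1) - 4)/(-2*r^2 + r + 4)^2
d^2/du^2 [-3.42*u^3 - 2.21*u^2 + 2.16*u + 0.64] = -20.52*u - 4.42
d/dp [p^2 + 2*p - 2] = 2*p + 2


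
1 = 1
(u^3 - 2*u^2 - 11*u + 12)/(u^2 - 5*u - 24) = (u^2 - 5*u + 4)/(u - 8)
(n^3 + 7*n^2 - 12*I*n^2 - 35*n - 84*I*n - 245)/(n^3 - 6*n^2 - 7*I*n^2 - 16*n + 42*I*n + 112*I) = (n^2 + n*(7 - 5*I) - 35*I)/(n^2 - 6*n - 16)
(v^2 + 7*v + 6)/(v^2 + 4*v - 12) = (v + 1)/(v - 2)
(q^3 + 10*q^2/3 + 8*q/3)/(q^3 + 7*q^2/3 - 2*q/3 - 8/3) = q/(q - 1)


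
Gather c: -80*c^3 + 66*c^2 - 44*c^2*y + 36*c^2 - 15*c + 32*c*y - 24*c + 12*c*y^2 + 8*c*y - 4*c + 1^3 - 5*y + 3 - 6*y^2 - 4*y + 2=-80*c^3 + c^2*(102 - 44*y) + c*(12*y^2 + 40*y - 43) - 6*y^2 - 9*y + 6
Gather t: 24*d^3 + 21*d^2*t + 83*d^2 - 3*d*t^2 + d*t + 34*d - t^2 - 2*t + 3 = 24*d^3 + 83*d^2 + 34*d + t^2*(-3*d - 1) + t*(21*d^2 + d - 2) + 3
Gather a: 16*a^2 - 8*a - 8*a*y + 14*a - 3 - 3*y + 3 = 16*a^2 + a*(6 - 8*y) - 3*y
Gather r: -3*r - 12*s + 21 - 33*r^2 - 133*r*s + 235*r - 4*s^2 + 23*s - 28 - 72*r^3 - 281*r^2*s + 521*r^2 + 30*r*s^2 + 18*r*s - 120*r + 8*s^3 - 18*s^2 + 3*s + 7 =-72*r^3 + r^2*(488 - 281*s) + r*(30*s^2 - 115*s + 112) + 8*s^3 - 22*s^2 + 14*s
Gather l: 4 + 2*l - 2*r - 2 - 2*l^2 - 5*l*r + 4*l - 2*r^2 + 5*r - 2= -2*l^2 + l*(6 - 5*r) - 2*r^2 + 3*r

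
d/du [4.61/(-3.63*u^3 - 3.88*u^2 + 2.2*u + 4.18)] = (50.2029*u^2 + 35.7736*u - 10.142)/(3.63*u^3 + 3.88*u^2 - 2.2*u - 4.18)^2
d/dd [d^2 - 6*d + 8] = 2*d - 6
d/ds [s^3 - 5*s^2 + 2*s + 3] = 3*s^2 - 10*s + 2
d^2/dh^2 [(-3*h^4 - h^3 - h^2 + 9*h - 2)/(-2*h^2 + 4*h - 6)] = (3*h^6 - 18*h^5 + 63*h^4 - 150*h^3 + 141*h^2 + 96*h - 43)/(h^6 - 6*h^5 + 21*h^4 - 44*h^3 + 63*h^2 - 54*h + 27)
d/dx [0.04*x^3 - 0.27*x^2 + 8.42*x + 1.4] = 0.12*x^2 - 0.54*x + 8.42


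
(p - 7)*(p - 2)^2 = p^3 - 11*p^2 + 32*p - 28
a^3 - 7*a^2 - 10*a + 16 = (a - 8)*(a - 1)*(a + 2)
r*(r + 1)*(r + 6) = r^3 + 7*r^2 + 6*r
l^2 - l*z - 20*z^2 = (l - 5*z)*(l + 4*z)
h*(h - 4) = h^2 - 4*h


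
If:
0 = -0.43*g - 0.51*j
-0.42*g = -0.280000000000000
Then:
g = 0.67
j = -0.56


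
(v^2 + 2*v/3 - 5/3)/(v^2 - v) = (v + 5/3)/v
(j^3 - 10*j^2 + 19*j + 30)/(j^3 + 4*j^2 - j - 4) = (j^2 - 11*j + 30)/(j^2 + 3*j - 4)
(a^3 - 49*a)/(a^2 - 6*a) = (a^2 - 49)/(a - 6)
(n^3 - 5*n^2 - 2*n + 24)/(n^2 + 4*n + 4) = (n^2 - 7*n + 12)/(n + 2)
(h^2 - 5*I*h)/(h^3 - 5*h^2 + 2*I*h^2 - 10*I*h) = (h - 5*I)/(h^2 + h*(-5 + 2*I) - 10*I)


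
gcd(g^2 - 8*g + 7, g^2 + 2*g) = 1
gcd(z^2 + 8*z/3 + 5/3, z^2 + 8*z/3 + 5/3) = z^2 + 8*z/3 + 5/3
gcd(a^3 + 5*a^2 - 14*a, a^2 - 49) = a + 7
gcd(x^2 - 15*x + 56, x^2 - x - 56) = x - 8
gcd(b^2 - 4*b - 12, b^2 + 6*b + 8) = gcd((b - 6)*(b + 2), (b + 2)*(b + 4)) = b + 2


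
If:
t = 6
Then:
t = 6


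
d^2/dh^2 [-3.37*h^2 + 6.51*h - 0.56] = -6.74000000000000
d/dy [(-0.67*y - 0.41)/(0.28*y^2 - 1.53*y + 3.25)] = (0.1876*y^2 + 0.2296*y - 2.8048)/(0.0784*y^4 - 0.8568*y^3 + 4.1609*y^2 - 9.945*y + 10.5625)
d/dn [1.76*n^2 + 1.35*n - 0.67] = 3.52*n + 1.35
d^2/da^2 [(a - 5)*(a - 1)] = 2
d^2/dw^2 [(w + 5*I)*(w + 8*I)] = 2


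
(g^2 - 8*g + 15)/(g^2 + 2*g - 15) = (g - 5)/(g + 5)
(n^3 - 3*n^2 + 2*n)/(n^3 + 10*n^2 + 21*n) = (n^2 - 3*n + 2)/(n^2 + 10*n + 21)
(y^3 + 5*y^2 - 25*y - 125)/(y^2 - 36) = (y^3 + 5*y^2 - 25*y - 125)/(y^2 - 36)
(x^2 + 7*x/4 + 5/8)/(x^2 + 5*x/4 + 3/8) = (4*x + 5)/(4*x + 3)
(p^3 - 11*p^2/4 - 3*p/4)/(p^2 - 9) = p*(4*p + 1)/(4*(p + 3))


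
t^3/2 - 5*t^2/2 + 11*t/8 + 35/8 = (t/2 + 1/2)*(t - 7/2)*(t - 5/2)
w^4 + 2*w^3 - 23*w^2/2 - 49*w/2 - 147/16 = (w - 7/2)*(w + 1/2)*(w + 3/2)*(w + 7/2)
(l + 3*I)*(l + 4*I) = l^2 + 7*I*l - 12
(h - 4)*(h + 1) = h^2 - 3*h - 4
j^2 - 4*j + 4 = (j - 2)^2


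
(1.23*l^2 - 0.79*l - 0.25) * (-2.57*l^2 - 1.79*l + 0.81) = -3.1611*l^4 - 0.1714*l^3 + 3.0529*l^2 - 0.1924*l - 0.2025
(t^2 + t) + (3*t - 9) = t^2 + 4*t - 9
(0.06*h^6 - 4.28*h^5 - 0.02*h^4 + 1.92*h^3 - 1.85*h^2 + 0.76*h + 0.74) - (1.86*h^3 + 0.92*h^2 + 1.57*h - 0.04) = 0.06*h^6 - 4.28*h^5 - 0.02*h^4 + 0.0599999999999998*h^3 - 2.77*h^2 - 0.81*h + 0.78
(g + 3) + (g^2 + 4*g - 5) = g^2 + 5*g - 2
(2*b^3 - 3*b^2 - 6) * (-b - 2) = -2*b^4 - b^3 + 6*b^2 + 6*b + 12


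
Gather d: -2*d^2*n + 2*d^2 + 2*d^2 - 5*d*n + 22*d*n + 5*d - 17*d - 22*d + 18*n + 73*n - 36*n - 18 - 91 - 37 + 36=d^2*(4 - 2*n) + d*(17*n - 34) + 55*n - 110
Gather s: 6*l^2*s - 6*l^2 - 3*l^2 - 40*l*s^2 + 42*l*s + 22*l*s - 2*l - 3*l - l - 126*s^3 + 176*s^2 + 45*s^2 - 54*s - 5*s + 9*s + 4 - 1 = -9*l^2 - 6*l - 126*s^3 + s^2*(221 - 40*l) + s*(6*l^2 + 64*l - 50) + 3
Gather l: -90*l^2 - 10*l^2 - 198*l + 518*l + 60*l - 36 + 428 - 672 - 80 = -100*l^2 + 380*l - 360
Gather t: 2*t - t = t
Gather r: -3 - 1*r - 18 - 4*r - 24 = -5*r - 45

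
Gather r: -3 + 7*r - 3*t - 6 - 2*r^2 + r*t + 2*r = -2*r^2 + r*(t + 9) - 3*t - 9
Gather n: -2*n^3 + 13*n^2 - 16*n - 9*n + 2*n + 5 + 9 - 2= -2*n^3 + 13*n^2 - 23*n + 12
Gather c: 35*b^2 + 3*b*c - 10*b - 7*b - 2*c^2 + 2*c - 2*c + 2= 35*b^2 + 3*b*c - 17*b - 2*c^2 + 2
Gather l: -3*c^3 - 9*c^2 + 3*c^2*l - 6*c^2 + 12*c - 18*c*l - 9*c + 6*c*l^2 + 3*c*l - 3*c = -3*c^3 - 15*c^2 + 6*c*l^2 + l*(3*c^2 - 15*c)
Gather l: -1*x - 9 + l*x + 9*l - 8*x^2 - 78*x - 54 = l*(x + 9) - 8*x^2 - 79*x - 63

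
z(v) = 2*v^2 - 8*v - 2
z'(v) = 4*v - 8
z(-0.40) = 1.52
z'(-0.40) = -9.60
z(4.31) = 0.67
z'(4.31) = 9.24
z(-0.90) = 6.82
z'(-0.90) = -11.60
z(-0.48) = 2.30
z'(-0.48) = -9.92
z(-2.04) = 22.64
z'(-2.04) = -16.16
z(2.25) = -9.88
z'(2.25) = 1.00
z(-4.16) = 65.89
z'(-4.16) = -24.64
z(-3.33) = 46.82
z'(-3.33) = -21.32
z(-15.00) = 568.00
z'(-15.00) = -68.00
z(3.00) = -8.00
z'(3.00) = 4.00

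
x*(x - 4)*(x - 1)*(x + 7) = x^4 + 2*x^3 - 31*x^2 + 28*x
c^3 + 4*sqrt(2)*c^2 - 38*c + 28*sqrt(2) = (c - 2*sqrt(2))*(c - sqrt(2))*(c + 7*sqrt(2))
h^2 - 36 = (h - 6)*(h + 6)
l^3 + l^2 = l^2*(l + 1)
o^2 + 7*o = o*(o + 7)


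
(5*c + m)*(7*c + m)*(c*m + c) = 35*c^3*m + 35*c^3 + 12*c^2*m^2 + 12*c^2*m + c*m^3 + c*m^2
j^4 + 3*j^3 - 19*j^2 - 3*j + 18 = (j - 3)*(j - 1)*(j + 1)*(j + 6)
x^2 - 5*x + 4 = (x - 4)*(x - 1)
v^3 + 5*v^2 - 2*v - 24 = (v - 2)*(v + 3)*(v + 4)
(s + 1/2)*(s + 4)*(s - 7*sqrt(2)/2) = s^3 - 7*sqrt(2)*s^2/2 + 9*s^2/2 - 63*sqrt(2)*s/4 + 2*s - 7*sqrt(2)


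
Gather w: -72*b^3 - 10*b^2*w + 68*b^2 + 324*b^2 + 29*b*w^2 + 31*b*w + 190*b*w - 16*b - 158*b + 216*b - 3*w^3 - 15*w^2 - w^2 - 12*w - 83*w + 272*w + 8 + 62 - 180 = -72*b^3 + 392*b^2 + 42*b - 3*w^3 + w^2*(29*b - 16) + w*(-10*b^2 + 221*b + 177) - 110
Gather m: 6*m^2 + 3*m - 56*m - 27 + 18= 6*m^2 - 53*m - 9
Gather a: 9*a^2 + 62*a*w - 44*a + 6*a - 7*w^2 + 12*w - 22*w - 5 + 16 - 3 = 9*a^2 + a*(62*w - 38) - 7*w^2 - 10*w + 8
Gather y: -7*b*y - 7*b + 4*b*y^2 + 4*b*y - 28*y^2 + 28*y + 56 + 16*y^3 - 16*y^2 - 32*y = -7*b + 16*y^3 + y^2*(4*b - 44) + y*(-3*b - 4) + 56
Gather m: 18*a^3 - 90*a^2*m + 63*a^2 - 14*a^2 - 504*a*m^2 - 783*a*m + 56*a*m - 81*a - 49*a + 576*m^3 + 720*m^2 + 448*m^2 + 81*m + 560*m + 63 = 18*a^3 + 49*a^2 - 130*a + 576*m^3 + m^2*(1168 - 504*a) + m*(-90*a^2 - 727*a + 641) + 63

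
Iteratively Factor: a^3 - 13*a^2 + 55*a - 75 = (a - 5)*(a^2 - 8*a + 15) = (a - 5)*(a - 3)*(a - 5)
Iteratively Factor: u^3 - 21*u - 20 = (u - 5)*(u^2 + 5*u + 4) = (u - 5)*(u + 4)*(u + 1)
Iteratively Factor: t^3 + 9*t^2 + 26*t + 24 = (t + 4)*(t^2 + 5*t + 6) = (t + 3)*(t + 4)*(t + 2)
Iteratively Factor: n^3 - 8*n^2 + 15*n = (n - 5)*(n^2 - 3*n) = n*(n - 5)*(n - 3)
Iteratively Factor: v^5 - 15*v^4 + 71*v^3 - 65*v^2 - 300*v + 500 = (v + 2)*(v^4 - 17*v^3 + 105*v^2 - 275*v + 250) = (v - 5)*(v + 2)*(v^3 - 12*v^2 + 45*v - 50) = (v - 5)*(v - 2)*(v + 2)*(v^2 - 10*v + 25) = (v - 5)^2*(v - 2)*(v + 2)*(v - 5)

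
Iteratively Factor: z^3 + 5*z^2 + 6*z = (z)*(z^2 + 5*z + 6) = z*(z + 2)*(z + 3)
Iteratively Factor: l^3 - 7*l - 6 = (l - 3)*(l^2 + 3*l + 2) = (l - 3)*(l + 1)*(l + 2)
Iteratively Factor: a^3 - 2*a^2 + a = (a - 1)*(a^2 - a) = (a - 1)^2*(a)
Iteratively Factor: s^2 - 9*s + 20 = (s - 5)*(s - 4)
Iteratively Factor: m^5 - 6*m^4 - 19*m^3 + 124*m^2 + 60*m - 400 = (m + 2)*(m^4 - 8*m^3 - 3*m^2 + 130*m - 200) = (m + 2)*(m + 4)*(m^3 - 12*m^2 + 45*m - 50) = (m - 5)*(m + 2)*(m + 4)*(m^2 - 7*m + 10) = (m - 5)*(m - 2)*(m + 2)*(m + 4)*(m - 5)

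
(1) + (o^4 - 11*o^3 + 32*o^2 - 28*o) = o^4 - 11*o^3 + 32*o^2 - 28*o + 1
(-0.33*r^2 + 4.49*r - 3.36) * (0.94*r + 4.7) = -0.3102*r^3 + 2.6696*r^2 + 17.9446*r - 15.792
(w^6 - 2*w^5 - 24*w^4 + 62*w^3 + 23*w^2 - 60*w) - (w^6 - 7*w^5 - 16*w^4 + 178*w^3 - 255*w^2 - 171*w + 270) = 5*w^5 - 8*w^4 - 116*w^3 + 278*w^2 + 111*w - 270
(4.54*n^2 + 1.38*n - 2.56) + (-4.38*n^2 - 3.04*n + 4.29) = 0.16*n^2 - 1.66*n + 1.73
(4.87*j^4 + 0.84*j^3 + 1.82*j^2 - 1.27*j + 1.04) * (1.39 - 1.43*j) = -6.9641*j^5 + 5.5681*j^4 - 1.435*j^3 + 4.3459*j^2 - 3.2525*j + 1.4456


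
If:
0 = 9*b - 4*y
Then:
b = 4*y/9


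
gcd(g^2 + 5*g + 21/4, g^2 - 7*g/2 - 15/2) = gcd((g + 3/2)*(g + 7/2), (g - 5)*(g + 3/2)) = g + 3/2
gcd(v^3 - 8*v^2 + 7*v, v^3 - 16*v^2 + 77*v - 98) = v - 7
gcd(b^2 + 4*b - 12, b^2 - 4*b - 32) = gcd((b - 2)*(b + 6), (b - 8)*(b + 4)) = 1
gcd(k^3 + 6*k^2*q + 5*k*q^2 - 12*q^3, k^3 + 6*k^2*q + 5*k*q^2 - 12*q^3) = -k^3 - 6*k^2*q - 5*k*q^2 + 12*q^3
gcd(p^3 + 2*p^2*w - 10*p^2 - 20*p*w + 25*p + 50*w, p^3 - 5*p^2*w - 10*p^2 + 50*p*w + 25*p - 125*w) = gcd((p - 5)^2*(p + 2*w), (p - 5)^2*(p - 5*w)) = p^2 - 10*p + 25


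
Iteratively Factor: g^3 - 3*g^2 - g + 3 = (g - 1)*(g^2 - 2*g - 3) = (g - 3)*(g - 1)*(g + 1)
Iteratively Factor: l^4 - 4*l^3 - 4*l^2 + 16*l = (l)*(l^3 - 4*l^2 - 4*l + 16) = l*(l - 2)*(l^2 - 2*l - 8) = l*(l - 4)*(l - 2)*(l + 2)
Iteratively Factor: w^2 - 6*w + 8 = (w - 4)*(w - 2)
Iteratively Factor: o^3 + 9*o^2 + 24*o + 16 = (o + 1)*(o^2 + 8*o + 16) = (o + 1)*(o + 4)*(o + 4)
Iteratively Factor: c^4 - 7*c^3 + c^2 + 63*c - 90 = (c + 3)*(c^3 - 10*c^2 + 31*c - 30) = (c - 5)*(c + 3)*(c^2 - 5*c + 6) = (c - 5)*(c - 3)*(c + 3)*(c - 2)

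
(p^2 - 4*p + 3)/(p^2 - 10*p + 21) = (p - 1)/(p - 7)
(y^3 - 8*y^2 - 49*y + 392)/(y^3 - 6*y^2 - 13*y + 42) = (y^2 - y - 56)/(y^2 + y - 6)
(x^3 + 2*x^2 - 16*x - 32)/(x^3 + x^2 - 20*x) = (x^2 + 6*x + 8)/(x*(x + 5))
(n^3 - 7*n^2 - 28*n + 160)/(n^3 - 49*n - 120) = (n - 4)/(n + 3)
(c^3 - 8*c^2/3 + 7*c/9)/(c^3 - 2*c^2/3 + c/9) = (3*c - 7)/(3*c - 1)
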